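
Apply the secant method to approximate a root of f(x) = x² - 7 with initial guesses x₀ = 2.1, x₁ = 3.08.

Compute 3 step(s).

f(x) = x² - 7
x₀ = 2.1, x₁ = 3.08

Secant formula: x_{n+1} = x_n - f(x_n)(x_n - x_{n-1})/(f(x_n) - f(x_{n-1}))

Iteration 1:
  f(2.100000) = -2.590000
  f(3.080000) = 2.486400
  x_2 = 3.080000 - 2.486400×(3.080000 - 2.100000)/(2.486400 - (-2.590000))
       = 2.600000
Iteration 2:
  f(3.080000) = 2.486400
  f(2.600000) = -0.240000
  x_3 = 2.600000 - (-0.240000)×(2.600000 - 3.080000)/(-0.240000 - 2.486400)
       = 2.642254
Iteration 3:
  f(2.600000) = -0.240000
  f(2.642254) = -0.018496
  x_4 = 2.642254 - (-0.018496)×(2.642254 - 2.600000)/(-0.018496 - (-0.240000))
       = 2.645782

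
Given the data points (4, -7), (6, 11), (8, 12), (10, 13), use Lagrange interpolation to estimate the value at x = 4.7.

Lagrange interpolation formula:
P(x) = Σ yᵢ × Lᵢ(x)
where Lᵢ(x) = Π_{j≠i} (x - xⱼ)/(xᵢ - xⱼ)

L_0(4.7) = (4.7 - 6)/(4 - 6) × (4.7 - 8)/(4 - 8) × (4.7 - 10)/(4 - 10) = 0.473687
L_1(4.7) = (4.7 - 4)/(6 - 4) × (4.7 - 8)/(6 - 8) × (4.7 - 10)/(6 - 10) = 0.765188
L_2(4.7) = (4.7 - 4)/(8 - 4) × (4.7 - 6)/(8 - 6) × (4.7 - 10)/(8 - 10) = -0.301438
L_3(4.7) = (4.7 - 4)/(10 - 4) × (4.7 - 6)/(10 - 6) × (4.7 - 8)/(10 - 8) = 0.062562

P(4.7) = (-7)×L_0(4.7) + 11×L_1(4.7) + 12×L_2(4.7) + 13×L_3(4.7)
P(4.7) = 2.297313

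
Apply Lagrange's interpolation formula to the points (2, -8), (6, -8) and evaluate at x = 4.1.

Lagrange interpolation formula:
P(x) = Σ yᵢ × Lᵢ(x)
where Lᵢ(x) = Π_{j≠i} (x - xⱼ)/(xᵢ - xⱼ)

L_0(4.1) = (4.1 - 6)/(2 - 6) = 0.475000
L_1(4.1) = (4.1 - 2)/(6 - 2) = 0.525000

P(4.1) = (-8)×L_0(4.1) + (-8)×L_1(4.1)
P(4.1) = -8.000000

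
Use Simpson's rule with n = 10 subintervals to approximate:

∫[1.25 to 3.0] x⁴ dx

f(x) = x⁴
a = 1.25, b = 3.0, n = 10
h = (b - a)/n = 0.175000

Simpson's rule: (h/3)[f(x₀) + 4f(x₁) + 2f(x₂) + ... + f(xₙ)]

x_0 = 1.2500, f(x_0) = 2.441406, coefficient = 1
x_1 = 1.4250, f(x_1) = 4.123438, coefficient = 4
x_2 = 1.6000, f(x_2) = 6.553600, coefficient = 2
x_3 = 1.7750, f(x_3) = 9.926438, coefficient = 4
x_4 = 1.9500, f(x_4) = 14.459006, coefficient = 2
x_5 = 2.1250, f(x_5) = 20.390869, coefficient = 4
x_6 = 2.3000, f(x_6) = 27.984100, coefficient = 2
x_7 = 2.4750, f(x_7) = 37.523282, coefficient = 4
x_8 = 2.6500, f(x_8) = 49.315506, coefficient = 2
x_9 = 2.8250, f(x_9) = 63.690375, coefficient = 4
x_10 = 3.0000, f(x_10) = 81.000000, coefficient = 1

I ≈ (0.175000/3) × 822.683439 = 47.989867
Exact value: 47.989648
Error: 0.000219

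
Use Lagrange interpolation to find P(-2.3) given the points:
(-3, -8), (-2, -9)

Lagrange interpolation formula:
P(x) = Σ yᵢ × Lᵢ(x)
where Lᵢ(x) = Π_{j≠i} (x - xⱼ)/(xᵢ - xⱼ)

L_0(-2.3) = (-2.3 - (-2))/(-3 - (-2)) = 0.300000
L_1(-2.3) = (-2.3 - (-3))/(-2 - (-3)) = 0.700000

P(-2.3) = (-8)×L_0(-2.3) + (-9)×L_1(-2.3)
P(-2.3) = -8.700000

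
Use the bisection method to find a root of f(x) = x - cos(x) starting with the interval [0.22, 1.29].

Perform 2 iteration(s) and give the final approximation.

f(x) = x - cos(x)
Initial interval: [0.22, 1.29]

Iteration 1:
  c_1 = (0.220000 + 1.290000)/2 = 0.755000
  f(c_1) = f(0.755000) = 0.026728
  f(a) × f(c) < 0, new interval: [0.220000, 0.755000]
Iteration 2:
  c_2 = (0.220000 + 0.755000)/2 = 0.487500
  f(c_2) = f(0.487500) = -0.396007
  f(a) × f(c) ≥ 0, new interval: [0.487500, 0.755000]

After 2 iteration(s), the approximation is c_2 = 0.487500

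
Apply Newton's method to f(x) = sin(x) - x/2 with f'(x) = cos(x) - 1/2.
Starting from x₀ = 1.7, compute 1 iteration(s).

f(x) = sin(x) - x/2
f'(x) = cos(x) - 1/2
x₀ = 1.7

Newton-Raphson formula: x_{n+1} = x_n - f(x_n)/f'(x_n)

Iteration 1:
  f(1.700000) = 0.141665
  f'(1.700000) = -0.628844
  x_1 = 1.700000 - 0.141665/(-0.628844) = 1.925278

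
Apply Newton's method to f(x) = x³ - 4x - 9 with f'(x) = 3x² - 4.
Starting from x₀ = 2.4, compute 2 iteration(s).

f(x) = x³ - 4x - 9
f'(x) = 3x² - 4
x₀ = 2.4

Newton-Raphson formula: x_{n+1} = x_n - f(x_n)/f'(x_n)

Iteration 1:
  f(2.400000) = -4.776000
  f'(2.400000) = 13.280000
  x_1 = 2.400000 - (-4.776000)/13.280000 = 2.759639
Iteration 2:
  f(2.759639) = 0.977763
  f'(2.759639) = 18.846815
  x_2 = 2.759639 - 0.977763/18.846815 = 2.707759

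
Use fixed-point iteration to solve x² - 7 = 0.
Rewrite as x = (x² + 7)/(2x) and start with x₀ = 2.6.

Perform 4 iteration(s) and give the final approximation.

Equation: x² - 7 = 0
Fixed-point form: x = (x² + 7)/(2x)
x₀ = 2.6

x_1 = g(2.600000) = 2.646154
x_2 = g(2.646154) = 2.645751
x_3 = g(2.645751) = 2.645751
x_4 = g(2.645751) = 2.645751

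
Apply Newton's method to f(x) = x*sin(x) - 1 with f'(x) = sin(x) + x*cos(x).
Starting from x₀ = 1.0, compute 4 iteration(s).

f(x) = x*sin(x) - 1
f'(x) = sin(x) + x*cos(x)
x₀ = 1.0

Newton-Raphson formula: x_{n+1} = x_n - f(x_n)/f'(x_n)

Iteration 1:
  f(1.000000) = -0.158529
  f'(1.000000) = 1.381773
  x_1 = 1.000000 - (-0.158529)/1.381773 = 1.114729
Iteration 2:
  f(1.114729) = 0.000794
  f'(1.114729) = 1.388741
  x_2 = 1.114729 - 0.000794/1.388741 = 1.114157
Iteration 3:
  f(1.114157) = 0.000000
  f'(1.114157) = 1.388809
  x_3 = 1.114157 - 0.000000/1.388809 = 1.114157
Iteration 4:
  f(1.114157) = 0.000000
  f'(1.114157) = 1.388809
  x_4 = 1.114157 - 0.000000/1.388809 = 1.114157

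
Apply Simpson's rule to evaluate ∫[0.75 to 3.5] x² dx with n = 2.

f(x) = x²
a = 0.75, b = 3.5, n = 2
h = (b - a)/n = 1.375000

Simpson's rule: (h/3)[f(x₀) + 4f(x₁) + 2f(x₂) + ... + f(xₙ)]

x_0 = 0.7500, f(x_0) = 0.562500, coefficient = 1
x_1 = 2.1250, f(x_1) = 4.515625, coefficient = 4
x_2 = 3.5000, f(x_2) = 12.250000, coefficient = 1

I ≈ (1.375000/3) × 30.875000 = 14.151042
Exact value: 14.151042
Error: 0.000000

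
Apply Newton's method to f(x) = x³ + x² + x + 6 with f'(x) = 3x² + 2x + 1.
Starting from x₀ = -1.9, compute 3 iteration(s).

f(x) = x³ + x² + x + 6
f'(x) = 3x² + 2x + 1
x₀ = -1.9

Newton-Raphson formula: x_{n+1} = x_n - f(x_n)/f'(x_n)

Iteration 1:
  f(-1.900000) = 0.851000
  f'(-1.900000) = 8.030000
  x_1 = -1.900000 - 0.851000/8.030000 = -2.005978
Iteration 2:
  f(-2.005978) = -0.053977
  f'(-2.005978) = 9.059883
  x_2 = -2.005978 - (-0.053977)/9.059883 = -2.000020
Iteration 3:
  f(-2.000020) = -0.000178
  f'(-2.000020) = 9.000198
  x_3 = -2.000020 - (-0.000178)/9.000198 = -2.000000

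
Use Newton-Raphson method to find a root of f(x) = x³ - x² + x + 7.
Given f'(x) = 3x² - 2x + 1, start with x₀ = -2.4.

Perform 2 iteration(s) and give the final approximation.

f(x) = x³ - x² + x + 7
f'(x) = 3x² - 2x + 1
x₀ = -2.4

Newton-Raphson formula: x_{n+1} = x_n - f(x_n)/f'(x_n)

Iteration 1:
  f(-2.400000) = -14.984000
  f'(-2.400000) = 23.080000
  x_1 = -2.400000 - (-14.984000)/23.080000 = -1.750780
Iteration 2:
  f(-1.750780) = -3.182554
  f'(-1.750780) = 13.697251
  x_2 = -1.750780 - (-3.182554)/13.697251 = -1.518430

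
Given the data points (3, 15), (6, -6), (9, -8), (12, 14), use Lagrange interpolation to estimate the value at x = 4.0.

Lagrange interpolation formula:
P(x) = Σ yᵢ × Lᵢ(x)
where Lᵢ(x) = Π_{j≠i} (x - xⱼ)/(xᵢ - xⱼ)

L_0(4.0) = (4.0 - 6)/(3 - 6) × (4.0 - 9)/(3 - 9) × (4.0 - 12)/(3 - 12) = 0.493827
L_1(4.0) = (4.0 - 3)/(6 - 3) × (4.0 - 9)/(6 - 9) × (4.0 - 12)/(6 - 12) = 0.740741
L_2(4.0) = (4.0 - 3)/(9 - 3) × (4.0 - 6)/(9 - 6) × (4.0 - 12)/(9 - 12) = -0.296296
L_3(4.0) = (4.0 - 3)/(12 - 3) × (4.0 - 6)/(12 - 6) × (4.0 - 9)/(12 - 9) = 0.061728

P(4.0) = 15×L_0(4.0) + (-6)×L_1(4.0) + (-8)×L_2(4.0) + 14×L_3(4.0)
P(4.0) = 6.197531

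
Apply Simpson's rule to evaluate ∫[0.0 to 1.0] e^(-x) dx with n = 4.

f(x) = e^(-x)
a = 0.0, b = 1.0, n = 4
h = (b - a)/n = 0.250000

Simpson's rule: (h/3)[f(x₀) + 4f(x₁) + 2f(x₂) + ... + f(xₙ)]

x_0 = 0.0000, f(x_0) = 1.000000, coefficient = 1
x_1 = 0.2500, f(x_1) = 0.778801, coefficient = 4
x_2 = 0.5000, f(x_2) = 0.606531, coefficient = 2
x_3 = 0.7500, f(x_3) = 0.472367, coefficient = 4
x_4 = 1.0000, f(x_4) = 0.367879, coefficient = 1

I ≈ (0.250000/3) × 7.585610 = 0.632134
Exact value: 0.632121
Error: 0.000014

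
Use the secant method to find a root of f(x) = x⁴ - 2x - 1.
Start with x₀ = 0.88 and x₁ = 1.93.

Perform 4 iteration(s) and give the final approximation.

f(x) = x⁴ - 2x - 1
x₀ = 0.88, x₁ = 1.93

Secant formula: x_{n+1} = x_n - f(x_n)(x_n - x_{n-1})/(f(x_n) - f(x_{n-1}))

Iteration 1:
  f(0.880000) = -2.160305
  f(1.930000) = 9.014880
  x_2 = 1.930000 - 9.014880×(1.930000 - 0.880000)/(9.014880 - (-2.160305))
       = 1.082978
Iteration 2:
  f(1.930000) = 9.014880
  f(1.082978) = -1.790398
  x_3 = 1.082978 - (-1.790398)×(1.082978 - 1.930000)/(-1.790398 - 9.014880)
       = 1.223327
Iteration 3:
  f(1.082978) = -1.790398
  f(1.223327) = -1.207055
  x_4 = 1.223327 - (-1.207055)×(1.223327 - 1.082978)/(-1.207055 - (-1.790398))
       = 1.513737
Iteration 4:
  f(1.223327) = -1.207055
  f(1.513737) = 1.223038
  x_5 = 1.513737 - 1.223038×(1.513737 - 1.223327)/(1.223038 - (-1.207055))
       = 1.367577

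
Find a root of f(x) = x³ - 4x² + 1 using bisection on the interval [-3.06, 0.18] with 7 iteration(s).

f(x) = x³ - 4x² + 1
Initial interval: [-3.06, 0.18]

Iteration 1:
  c_1 = (-3.060000 + 0.180000)/2 = -1.440000
  f(c_1) = f(-1.440000) = -10.280384
  f(a) × f(c) ≥ 0, new interval: [-1.440000, 0.180000]
Iteration 2:
  c_2 = (-1.440000 + 0.180000)/2 = -0.630000
  f(c_2) = f(-0.630000) = -0.837647
  f(a) × f(c) ≥ 0, new interval: [-0.630000, 0.180000]
Iteration 3:
  c_3 = (-0.630000 + 0.180000)/2 = -0.225000
  f(c_3) = f(-0.225000) = 0.786109
  f(a) × f(c) < 0, new interval: [-0.630000, -0.225000]
Iteration 4:
  c_4 = (-0.630000 + (-0.225000))/2 = -0.427500
  f(c_4) = f(-0.427500) = 0.190847
  f(a) × f(c) < 0, new interval: [-0.630000, -0.427500]
Iteration 5:
  c_5 = (-0.630000 + (-0.427500))/2 = -0.528750
  f(c_5) = f(-0.528750) = -0.266132
  f(a) × f(c) ≥ 0, new interval: [-0.528750, -0.427500]
Iteration 6:
  c_6 = (-0.528750 + (-0.427500))/2 = -0.478125
  f(c_6) = f(-0.478125) = -0.023715
  f(a) × f(c) ≥ 0, new interval: [-0.478125, -0.427500]
Iteration 7:
  c_7 = (-0.478125 + (-0.427500))/2 = -0.452813
  f(c_7) = f(-0.452813) = 0.086999
  f(a) × f(c) < 0, new interval: [-0.478125, -0.452813]

After 7 iteration(s), the approximation is c_7 = -0.452813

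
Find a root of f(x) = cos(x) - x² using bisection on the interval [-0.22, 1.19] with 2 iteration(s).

f(x) = cos(x) - x²
Initial interval: [-0.22, 1.19]

Iteration 1:
  c_1 = (-0.220000 + 1.190000)/2 = 0.485000
  f(c_1) = f(0.485000) = 0.649450
  f(a) × f(c) ≥ 0, new interval: [0.485000, 1.190000]
Iteration 2:
  c_2 = (0.485000 + 1.190000)/2 = 0.837500
  f(c_2) = f(0.837500) = -0.032084
  f(a) × f(c) < 0, new interval: [0.485000, 0.837500]

After 2 iteration(s), the approximation is c_2 = 0.837500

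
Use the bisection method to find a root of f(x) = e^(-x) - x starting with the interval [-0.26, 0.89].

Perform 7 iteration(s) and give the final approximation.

f(x) = e^(-x) - x
Initial interval: [-0.26, 0.89]

Iteration 1:
  c_1 = (-0.260000 + 0.890000)/2 = 0.315000
  f(c_1) = f(0.315000) = 0.414789
  f(a) × f(c) ≥ 0, new interval: [0.315000, 0.890000]
Iteration 2:
  c_2 = (0.315000 + 0.890000)/2 = 0.602500
  f(c_2) = f(0.602500) = -0.055059
  f(a) × f(c) < 0, new interval: [0.315000, 0.602500]
Iteration 3:
  c_3 = (0.315000 + 0.602500)/2 = 0.458750
  f(c_3) = f(0.458750) = 0.173323
  f(a) × f(c) ≥ 0, new interval: [0.458750, 0.602500]
Iteration 4:
  c_4 = (0.458750 + 0.602500)/2 = 0.530625
  f(c_4) = f(0.530625) = 0.057612
  f(a) × f(c) ≥ 0, new interval: [0.530625, 0.602500]
Iteration 5:
  c_5 = (0.530625 + 0.602500)/2 = 0.566563
  f(c_5) = f(0.566563) = 0.000910
  f(a) × f(c) ≥ 0, new interval: [0.566563, 0.602500]
Iteration 6:
  c_6 = (0.566563 + 0.602500)/2 = 0.584531
  f(c_6) = f(0.584531) = -0.027164
  f(a) × f(c) < 0, new interval: [0.566563, 0.584531]
Iteration 7:
  c_7 = (0.566563 + 0.584531)/2 = 0.575547
  f(c_7) = f(0.575547) = -0.013150
  f(a) × f(c) < 0, new interval: [0.566563, 0.575547]

After 7 iteration(s), the approximation is c_7 = 0.575547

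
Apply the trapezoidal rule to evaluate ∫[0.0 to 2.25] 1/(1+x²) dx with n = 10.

f(x) = 1/(1+x²)
a = 0.0, b = 2.25, n = 10
h = (b - a)/n = 0.225000

Trapezoidal rule: (h/2)[f(x₀) + 2f(x₁) + 2f(x₂) + ... + f(xₙ)]

x_0 = 0.0000, f(x_0) = 1.000000, coefficient = 1
x_1 = 0.2250, f(x_1) = 0.951814, coefficient = 2
x_2 = 0.4500, f(x_2) = 0.831601, coefficient = 2
x_3 = 0.6750, f(x_3) = 0.686990, coefficient = 2
x_4 = 0.9000, f(x_4) = 0.552486, coefficient = 2
x_5 = 1.1250, f(x_5) = 0.441379, coefficient = 2
x_6 = 1.3500, f(x_6) = 0.354296, coefficient = 2
x_7 = 1.5750, f(x_7) = 0.287305, coefficient = 2
x_8 = 1.8000, f(x_8) = 0.235849, coefficient = 2
x_9 = 2.0250, f(x_9) = 0.196054, coefficient = 2
x_10 = 2.2500, f(x_10) = 0.164948, coefficient = 1

I ≈ (0.225000/2) × 10.240498 = 1.152056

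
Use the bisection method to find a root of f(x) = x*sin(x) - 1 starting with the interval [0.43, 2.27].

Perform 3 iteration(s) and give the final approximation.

f(x) = x*sin(x) - 1
Initial interval: [0.43, 2.27]

Iteration 1:
  c_1 = (0.430000 + 2.270000)/2 = 1.350000
  f(c_1) = f(1.350000) = 0.317227
  f(a) × f(c) < 0, new interval: [0.430000, 1.350000]
Iteration 2:
  c_2 = (0.430000 + 1.350000)/2 = 0.890000
  f(c_2) = f(0.890000) = -0.308406
  f(a) × f(c) ≥ 0, new interval: [0.890000, 1.350000]
Iteration 3:
  c_3 = (0.890000 + 1.350000)/2 = 1.120000
  f(c_3) = f(1.120000) = 0.008112
  f(a) × f(c) < 0, new interval: [0.890000, 1.120000]

After 3 iteration(s), the approximation is c_3 = 1.120000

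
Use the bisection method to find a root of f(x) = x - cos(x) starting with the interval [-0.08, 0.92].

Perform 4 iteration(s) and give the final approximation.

f(x) = x - cos(x)
Initial interval: [-0.08, 0.92]

Iteration 1:
  c_1 = (-0.080000 + 0.920000)/2 = 0.420000
  f(c_1) = f(0.420000) = -0.493089
  f(a) × f(c) ≥ 0, new interval: [0.420000, 0.920000]
Iteration 2:
  c_2 = (0.420000 + 0.920000)/2 = 0.670000
  f(c_2) = f(0.670000) = -0.113822
  f(a) × f(c) ≥ 0, new interval: [0.670000, 0.920000]
Iteration 3:
  c_3 = (0.670000 + 0.920000)/2 = 0.795000
  f(c_3) = f(0.795000) = 0.094715
  f(a) × f(c) < 0, new interval: [0.670000, 0.795000]
Iteration 4:
  c_4 = (0.670000 + 0.795000)/2 = 0.732500
  f(c_4) = f(0.732500) = -0.011005
  f(a) × f(c) ≥ 0, new interval: [0.732500, 0.795000]

After 4 iteration(s), the approximation is c_4 = 0.732500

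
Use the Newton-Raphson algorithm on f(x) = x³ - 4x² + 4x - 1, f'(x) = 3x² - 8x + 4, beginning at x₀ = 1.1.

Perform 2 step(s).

f(x) = x³ - 4x² + 4x - 1
f'(x) = 3x² - 8x + 4
x₀ = 1.1

Newton-Raphson formula: x_{n+1} = x_n - f(x_n)/f'(x_n)

Iteration 1:
  f(1.100000) = -0.109000
  f'(1.100000) = -1.170000
  x_1 = 1.100000 - (-0.109000)/(-1.170000) = 1.006838
Iteration 2:
  f(1.006838) = -0.006884
  f'(1.006838) = -1.013535
  x_2 = 1.006838 - (-0.006884)/(-1.013535) = 1.000045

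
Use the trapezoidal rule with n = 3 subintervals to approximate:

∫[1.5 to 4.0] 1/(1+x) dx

f(x) = 1/(1+x)
a = 1.5, b = 4.0, n = 3
h = (b - a)/n = 0.833333

Trapezoidal rule: (h/2)[f(x₀) + 2f(x₁) + 2f(x₂) + ... + f(xₙ)]

x_0 = 1.5000, f(x_0) = 0.400000, coefficient = 1
x_1 = 2.3333, f(x_1) = 0.300000, coefficient = 2
x_2 = 3.1667, f(x_2) = 0.240000, coefficient = 2
x_3 = 4.0000, f(x_3) = 0.200000, coefficient = 1

I ≈ (0.833333/2) × 1.680000 = 0.700000
Exact value: 0.693147
Error: 0.006853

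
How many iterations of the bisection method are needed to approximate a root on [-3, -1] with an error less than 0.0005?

We need (b-a)/2^n ≤ 0.0005
(-1 - (-3))/2^n ≤ 0.0005
2/2^n ≤ 0.0005
2^n ≥ 4000
n ≥ log₂(4000) = 11.97
n ≥ 12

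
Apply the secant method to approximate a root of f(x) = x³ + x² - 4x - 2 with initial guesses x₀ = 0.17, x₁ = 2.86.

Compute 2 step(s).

f(x) = x³ + x² - 4x - 2
x₀ = 0.17, x₁ = 2.86

Secant formula: x_{n+1} = x_n - f(x_n)(x_n - x_{n-1})/(f(x_n) - f(x_{n-1}))

Iteration 1:
  f(0.170000) = -2.646187
  f(2.860000) = 18.133256
  x_2 = 2.860000 - 18.133256×(2.860000 - 0.170000)/(18.133256 - (-2.646187))
       = 0.512562
Iteration 2:
  f(2.860000) = 18.133256
  f(0.512562) = -3.652868
  x_3 = 0.512562 - (-3.652868)×(0.512562 - 2.860000)/(-3.652868 - 18.133256)
       = 0.906155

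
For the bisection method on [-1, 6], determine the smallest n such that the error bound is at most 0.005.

We need (b-a)/2^n ≤ 0.005
(6 - (-1))/2^n ≤ 0.005
7/2^n ≤ 0.005
2^n ≥ 1400
n ≥ log₂(1400) = 10.45
n ≥ 11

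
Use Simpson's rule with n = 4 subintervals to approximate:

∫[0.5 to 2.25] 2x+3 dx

f(x) = 2x+3
a = 0.5, b = 2.25, n = 4
h = (b - a)/n = 0.437500

Simpson's rule: (h/3)[f(x₀) + 4f(x₁) + 2f(x₂) + ... + f(xₙ)]

x_0 = 0.5000, f(x_0) = 4.000000, coefficient = 1
x_1 = 0.9375, f(x_1) = 4.875000, coefficient = 4
x_2 = 1.3750, f(x_2) = 5.750000, coefficient = 2
x_3 = 1.8125, f(x_3) = 6.625000, coefficient = 4
x_4 = 2.2500, f(x_4) = 7.500000, coefficient = 1

I ≈ (0.437500/3) × 69.000000 = 10.062500
Exact value: 10.062500
Error: 0.000000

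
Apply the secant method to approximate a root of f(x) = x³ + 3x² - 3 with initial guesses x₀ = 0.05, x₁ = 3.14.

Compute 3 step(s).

f(x) = x³ + 3x² - 3
x₀ = 0.05, x₁ = 3.14

Secant formula: x_{n+1} = x_n - f(x_n)(x_n - x_{n-1})/(f(x_n) - f(x_{n-1}))

Iteration 1:
  f(0.050000) = -2.992375
  f(3.140000) = 57.537944
  x_2 = 3.140000 - 57.537944×(3.140000 - 0.050000)/(57.537944 - (-2.992375))
       = 0.202757
Iteration 2:
  f(3.140000) = 57.537944
  f(0.202757) = -2.868333
  x_3 = 0.202757 - (-2.868333)×(0.202757 - 3.140000)/(-2.868333 - 57.537944)
       = 0.342229
Iteration 3:
  f(0.202757) = -2.868333
  f(0.342229) = -2.608555
  x_4 = 0.342229 - (-2.608555)×(0.342229 - 0.202757)/(-2.608555 - (-2.868333))
       = 1.742736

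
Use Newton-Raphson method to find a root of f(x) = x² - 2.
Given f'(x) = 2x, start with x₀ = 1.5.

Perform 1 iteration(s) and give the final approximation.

f(x) = x² - 2
f'(x) = 2x
x₀ = 1.5

Newton-Raphson formula: x_{n+1} = x_n - f(x_n)/f'(x_n)

Iteration 1:
  f(1.500000) = 0.250000
  f'(1.500000) = 3.000000
  x_1 = 1.500000 - 0.250000/3.000000 = 1.416667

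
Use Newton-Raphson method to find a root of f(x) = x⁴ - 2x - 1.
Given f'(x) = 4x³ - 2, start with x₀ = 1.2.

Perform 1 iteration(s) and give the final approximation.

f(x) = x⁴ - 2x - 1
f'(x) = 4x³ - 2
x₀ = 1.2

Newton-Raphson formula: x_{n+1} = x_n - f(x_n)/f'(x_n)

Iteration 1:
  f(1.200000) = -1.326400
  f'(1.200000) = 4.912000
  x_1 = 1.200000 - (-1.326400)/4.912000 = 1.470033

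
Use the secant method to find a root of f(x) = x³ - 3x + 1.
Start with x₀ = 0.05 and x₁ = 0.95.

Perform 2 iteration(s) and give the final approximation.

f(x) = x³ - 3x + 1
x₀ = 0.05, x₁ = 0.95

Secant formula: x_{n+1} = x_n - f(x_n)(x_n - x_{n-1})/(f(x_n) - f(x_{n-1}))

Iteration 1:
  f(0.050000) = 0.850125
  f(0.950000) = -0.992625
  x_2 = 0.950000 - (-0.992625)×(0.950000 - 0.050000)/(-0.992625 - 0.850125)
       = 0.465201
Iteration 2:
  f(0.950000) = -0.992625
  f(0.465201) = -0.294929
  x_3 = 0.465201 - (-0.294929)×(0.465201 - 0.950000)/(-0.294929 - (-0.992625))
       = 0.260268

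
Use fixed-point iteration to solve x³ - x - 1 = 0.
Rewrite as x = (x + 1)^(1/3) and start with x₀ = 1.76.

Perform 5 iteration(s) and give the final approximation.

Equation: x³ - x - 1 = 0
Fixed-point form: x = (x + 1)^(1/3)
x₀ = 1.76

x_1 = g(1.760000) = 1.402716
x_2 = g(1.402716) = 1.339371
x_3 = g(1.339371) = 1.327495
x_4 = g(1.327495) = 1.325245
x_5 = g(1.325245) = 1.324818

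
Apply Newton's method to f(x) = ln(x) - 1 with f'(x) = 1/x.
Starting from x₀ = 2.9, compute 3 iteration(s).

f(x) = ln(x) - 1
f'(x) = 1/x
x₀ = 2.9

Newton-Raphson formula: x_{n+1} = x_n - f(x_n)/f'(x_n)

Iteration 1:
  f(2.900000) = 0.064711
  f'(2.900000) = 0.344828
  x_1 = 2.900000 - 0.064711/0.344828 = 2.712339
Iteration 2:
  f(2.712339) = -0.002189
  f'(2.712339) = 0.368685
  x_2 = 2.712339 - (-0.002189)/0.368685 = 2.718275
Iteration 3:
  f(2.718275) = -0.000002
  f'(2.718275) = 0.367880
  x_3 = 2.718275 - (-0.000002)/0.367880 = 2.718282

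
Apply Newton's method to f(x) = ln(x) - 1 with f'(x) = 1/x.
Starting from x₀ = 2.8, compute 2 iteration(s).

f(x) = ln(x) - 1
f'(x) = 1/x
x₀ = 2.8

Newton-Raphson formula: x_{n+1} = x_n - f(x_n)/f'(x_n)

Iteration 1:
  f(2.800000) = 0.029619
  f'(2.800000) = 0.357143
  x_1 = 2.800000 - 0.029619/0.357143 = 2.717066
Iteration 2:
  f(2.717066) = -0.000448
  f'(2.717066) = 0.368044
  x_2 = 2.717066 - (-0.000448)/0.368044 = 2.718282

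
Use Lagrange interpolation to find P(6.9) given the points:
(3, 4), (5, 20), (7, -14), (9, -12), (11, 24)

Lagrange interpolation formula:
P(x) = Σ yᵢ × Lᵢ(x)
where Lᵢ(x) = Π_{j≠i} (x - xⱼ)/(xᵢ - xⱼ)

L_0(6.9) = (6.9 - 5)/(3 - 5) × (6.9 - 7)/(3 - 7) × (6.9 - 9)/(3 - 9) × (6.9 - 11)/(3 - 11) = -0.004260
L_1(6.9) = (6.9 - 3)/(5 - 3) × (6.9 - 7)/(5 - 7) × (6.9 - 9)/(5 - 9) × (6.9 - 11)/(5 - 11) = 0.034978
L_2(6.9) = (6.9 - 3)/(7 - 3) × (6.9 - 5)/(7 - 5) × (6.9 - 9)/(7 - 9) × (6.9 - 11)/(7 - 11) = 0.996877
L_3(6.9) = (6.9 - 3)/(9 - 3) × (6.9 - 5)/(9 - 5) × (6.9 - 7)/(9 - 7) × (6.9 - 11)/(9 - 11) = -0.031647
L_4(6.9) = (6.9 - 3)/(11 - 3) × (6.9 - 5)/(11 - 5) × (6.9 - 7)/(11 - 7) × (6.9 - 9)/(11 - 9) = 0.004052

P(6.9) = 4×L_0(6.9) + 20×L_1(6.9) + (-14)×L_2(6.9) + (-12)×L_3(6.9) + 24×L_4(6.9)
P(6.9) = -12.796731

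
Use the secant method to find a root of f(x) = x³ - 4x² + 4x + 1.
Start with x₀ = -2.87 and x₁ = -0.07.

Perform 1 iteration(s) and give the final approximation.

f(x) = x³ - 4x² + 4x + 1
x₀ = -2.87, x₁ = -0.07

Secant formula: x_{n+1} = x_n - f(x_n)(x_n - x_{n-1})/(f(x_n) - f(x_{n-1}))

Iteration 1:
  f(-2.870000) = -67.067503
  f(-0.070000) = 0.700057
  x_2 = -0.070000 - 0.700057×(-0.070000 - (-2.870000))/(0.700057 - (-67.067503))
       = -0.098925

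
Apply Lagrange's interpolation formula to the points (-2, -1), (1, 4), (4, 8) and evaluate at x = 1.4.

Lagrange interpolation formula:
P(x) = Σ yᵢ × Lᵢ(x)
where Lᵢ(x) = Π_{j≠i} (x - xⱼ)/(xᵢ - xⱼ)

L_0(1.4) = (1.4 - 1)/(-2 - 1) × (1.4 - 4)/(-2 - 4) = -0.057778
L_1(1.4) = (1.4 - (-2))/(1 - (-2)) × (1.4 - 4)/(1 - 4) = 0.982222
L_2(1.4) = (1.4 - (-2))/(4 - (-2)) × (1.4 - 1)/(4 - 1) = 0.075556

P(1.4) = (-1)×L_0(1.4) + 4×L_1(1.4) + 8×L_2(1.4)
P(1.4) = 4.591111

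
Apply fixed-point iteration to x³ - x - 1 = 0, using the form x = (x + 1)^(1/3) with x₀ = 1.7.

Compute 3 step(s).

Equation: x³ - x - 1 = 0
Fixed-point form: x = (x + 1)^(1/3)
x₀ = 1.7

x_1 = g(1.700000) = 1.392477
x_2 = g(1.392477) = 1.337465
x_3 = g(1.337465) = 1.327135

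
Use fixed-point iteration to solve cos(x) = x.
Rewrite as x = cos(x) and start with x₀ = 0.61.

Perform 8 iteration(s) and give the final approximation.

Equation: cos(x) = x
Fixed-point form: x = cos(x)
x₀ = 0.61

x_1 = g(0.610000) = 0.819648
x_2 = g(0.819648) = 0.682479
x_3 = g(0.682479) = 0.776012
x_4 = g(0.776012) = 0.713713
x_5 = g(0.713713) = 0.755937
x_6 = g(0.755937) = 0.727629
x_7 = g(0.727629) = 0.746753
x_8 = g(0.746753) = 0.733898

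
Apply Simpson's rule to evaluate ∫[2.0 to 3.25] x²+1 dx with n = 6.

f(x) = x²+1
a = 2.0, b = 3.25, n = 6
h = (b - a)/n = 0.208333

Simpson's rule: (h/3)[f(x₀) + 4f(x₁) + 2f(x₂) + ... + f(xₙ)]

x_0 = 2.0000, f(x_0) = 5.000000, coefficient = 1
x_1 = 2.2083, f(x_1) = 5.876736, coefficient = 4
x_2 = 2.4167, f(x_2) = 6.840278, coefficient = 2
x_3 = 2.6250, f(x_3) = 7.890625, coefficient = 4
x_4 = 2.8333, f(x_4) = 9.027778, coefficient = 2
x_5 = 3.0417, f(x_5) = 10.251736, coefficient = 4
x_6 = 3.2500, f(x_6) = 11.562500, coefficient = 1

I ≈ (0.208333/3) × 144.375000 = 10.026042
Exact value: 10.026042
Error: 0.000000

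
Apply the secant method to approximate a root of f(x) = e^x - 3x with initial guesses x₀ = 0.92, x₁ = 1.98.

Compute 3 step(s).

f(x) = e^x - 3x
x₀ = 0.92, x₁ = 1.98

Secant formula: x_{n+1} = x_n - f(x_n)(x_n - x_{n-1})/(f(x_n) - f(x_{n-1}))

Iteration 1:
  f(0.920000) = -0.250710
  f(1.980000) = 1.302743
  x_2 = 1.980000 - 1.302743×(1.980000 - 0.920000)/(1.302743 - (-0.250710))
       = 1.091072
Iteration 2:
  f(1.980000) = 1.302743
  f(1.091072) = -0.295752
  x_3 = 1.091072 - (-0.295752)×(1.091072 - 1.980000)/(-0.295752 - 1.302743)
       = 1.255540
Iteration 3:
  f(1.091072) = -0.295752
  f(1.255540) = -0.256887
  x_4 = 1.255540 - (-0.256887)×(1.255540 - 1.091072)/(-0.256887 - (-0.295752))
       = 2.342626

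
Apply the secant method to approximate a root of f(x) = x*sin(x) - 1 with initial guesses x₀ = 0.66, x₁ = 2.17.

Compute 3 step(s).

f(x) = x*sin(x) - 1
x₀ = 0.66, x₁ = 2.17

Secant formula: x_{n+1} = x_n - f(x_n)(x_n - x_{n-1})/(f(x_n) - f(x_{n-1}))

Iteration 1:
  f(0.660000) = -0.595343
  f(2.170000) = 0.791953
  x_2 = 2.170000 - 0.791953×(2.170000 - 0.660000)/(0.791953 - (-0.595343))
       = 1.308000
Iteration 2:
  f(2.170000) = 0.791953
  f(1.308000) = 0.263093
  x_3 = 1.308000 - 0.263093×(1.308000 - 2.170000)/(0.263093 - 0.791953)
       = 0.879180
Iteration 3:
  f(1.308000) = 0.263093
  f(0.879180) = -0.322841
  x_4 = 0.879180 - (-0.322841)×(0.879180 - 1.308000)/(-0.322841 - 0.263093)
       = 1.115454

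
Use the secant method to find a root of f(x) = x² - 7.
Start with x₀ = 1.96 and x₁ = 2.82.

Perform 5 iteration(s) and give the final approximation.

f(x) = x² - 7
x₀ = 1.96, x₁ = 2.82

Secant formula: x_{n+1} = x_n - f(x_n)(x_n - x_{n-1})/(f(x_n) - f(x_{n-1}))

Iteration 1:
  f(1.960000) = -3.158400
  f(2.820000) = 0.952400
  x_2 = 2.820000 - 0.952400×(2.820000 - 1.960000)/(0.952400 - (-3.158400))
       = 2.620753
Iteration 2:
  f(2.820000) = 0.952400
  f(2.620753) = -0.131653
  x_3 = 2.620753 - (-0.131653)×(2.620753 - 2.820000)/(-0.131653 - 0.952400)
       = 2.644951
Iteration 3:
  f(2.620753) = -0.131653
  f(2.644951) = -0.004236
  x_4 = 2.644951 - (-0.004236)×(2.644951 - 2.620753)/(-0.004236 - (-0.131653))
       = 2.645755
Iteration 4:
  f(2.644951) = -0.004236
  f(2.645755) = 0.000020
  x_5 = 2.645755 - 0.000020×(2.645755 - 2.644951)/(0.000020 - (-0.004236))
       = 2.645751
Iteration 5:
  f(2.645755) = 0.000020
  f(2.645751) = 0.000000
  x_6 = 2.645751 - 0.000000×(2.645751 - 2.645755)/(0.000000 - 0.000020)
       = 2.645751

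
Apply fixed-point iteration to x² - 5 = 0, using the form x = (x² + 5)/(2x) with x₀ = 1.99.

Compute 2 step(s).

Equation: x² - 5 = 0
Fixed-point form: x = (x² + 5)/(2x)
x₀ = 1.99

x_1 = g(1.990000) = 2.251281
x_2 = g(2.251281) = 2.236119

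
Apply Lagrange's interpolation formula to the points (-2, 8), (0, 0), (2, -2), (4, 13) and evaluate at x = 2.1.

Lagrange interpolation formula:
P(x) = Σ yᵢ × Lᵢ(x)
where Lᵢ(x) = Π_{j≠i} (x - xⱼ)/(xᵢ - xⱼ)

L_0(2.1) = (2.1 - 0)/(-2 - 0) × (2.1 - 2)/(-2 - 2) × (2.1 - 4)/(-2 - 4) = 0.008313
L_1(2.1) = (2.1 - (-2))/(0 - (-2)) × (2.1 - 2)/(0 - 2) × (2.1 - 4)/(0 - 4) = -0.048688
L_2(2.1) = (2.1 - (-2))/(2 - (-2)) × (2.1 - 0)/(2 - 0) × (2.1 - 4)/(2 - 4) = 1.022437
L_3(2.1) = (2.1 - (-2))/(4 - (-2)) × (2.1 - 0)/(4 - 0) × (2.1 - 2)/(4 - 2) = 0.017938

P(2.1) = 8×L_0(2.1) + 0×L_1(2.1) + (-2)×L_2(2.1) + 13×L_3(2.1)
P(2.1) = -1.745187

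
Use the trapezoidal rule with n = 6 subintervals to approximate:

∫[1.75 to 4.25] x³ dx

f(x) = x³
a = 1.75, b = 4.25, n = 6
h = (b - a)/n = 0.416667

Trapezoidal rule: (h/2)[f(x₀) + 2f(x₁) + 2f(x₂) + ... + f(xₙ)]

x_0 = 1.7500, f(x_0) = 5.359375, coefficient = 1
x_1 = 2.1667, f(x_1) = 10.171296, coefficient = 2
x_2 = 2.5833, f(x_2) = 17.240162, coefficient = 2
x_3 = 3.0000, f(x_3) = 27.000000, coefficient = 2
x_4 = 3.4167, f(x_4) = 39.884838, coefficient = 2
x_5 = 3.8333, f(x_5) = 56.328704, coefficient = 2
x_6 = 4.2500, f(x_6) = 76.765625, coefficient = 1

I ≈ (0.416667/2) × 383.375000 = 79.869792
Exact value: 79.218750
Error: 0.651042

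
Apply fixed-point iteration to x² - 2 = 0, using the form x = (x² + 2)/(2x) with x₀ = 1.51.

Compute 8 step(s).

Equation: x² - 2 = 0
Fixed-point form: x = (x² + 2)/(2x)
x₀ = 1.51

x_1 = g(1.510000) = 1.417252
x_2 = g(1.417252) = 1.414217
x_3 = g(1.414217) = 1.414214
x_4 = g(1.414214) = 1.414214
x_5 = g(1.414214) = 1.414214
x_6 = g(1.414214) = 1.414214
x_7 = g(1.414214) = 1.414214
x_8 = g(1.414214) = 1.414214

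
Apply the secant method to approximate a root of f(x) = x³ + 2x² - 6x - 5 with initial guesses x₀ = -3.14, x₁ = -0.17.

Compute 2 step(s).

f(x) = x³ + 2x² - 6x - 5
x₀ = -3.14, x₁ = -0.17

Secant formula: x_{n+1} = x_n - f(x_n)(x_n - x_{n-1})/(f(x_n) - f(x_{n-1}))

Iteration 1:
  f(-3.140000) = 2.600056
  f(-0.170000) = -3.927113
  x_2 = -0.170000 - (-3.927113)×(-0.170000 - (-3.140000))/(-3.927113 - 2.600056)
       = -1.956920
Iteration 2:
  f(-0.170000) = -3.927113
  f(-1.956920) = 6.906495
  x_3 = -1.956920 - 6.906495×(-1.956920 - (-0.170000))/(6.906495 - (-3.927113))
       = -0.817747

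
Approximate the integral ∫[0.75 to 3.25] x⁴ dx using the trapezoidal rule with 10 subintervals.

f(x) = x⁴
a = 0.75, b = 3.25, n = 10
h = (b - a)/n = 0.250000

Trapezoidal rule: (h/2)[f(x₀) + 2f(x₁) + 2f(x₂) + ... + f(xₙ)]

x_0 = 0.7500, f(x_0) = 0.316406, coefficient = 1
x_1 = 1.0000, f(x_1) = 1.000000, coefficient = 2
x_2 = 1.2500, f(x_2) = 2.441406, coefficient = 2
x_3 = 1.5000, f(x_3) = 5.062500, coefficient = 2
x_4 = 1.7500, f(x_4) = 9.378906, coefficient = 2
x_5 = 2.0000, f(x_5) = 16.000000, coefficient = 2
x_6 = 2.2500, f(x_6) = 25.628906, coefficient = 2
x_7 = 2.5000, f(x_7) = 39.062500, coefficient = 2
x_8 = 2.7500, f(x_8) = 57.191406, coefficient = 2
x_9 = 3.0000, f(x_9) = 81.000000, coefficient = 2
x_10 = 3.2500, f(x_10) = 111.566406, coefficient = 1

I ≈ (0.250000/2) × 585.414062 = 73.176758
Exact value: 72.470703
Error: 0.706055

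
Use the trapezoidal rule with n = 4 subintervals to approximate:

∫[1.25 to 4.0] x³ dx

f(x) = x³
a = 1.25, b = 4.0, n = 4
h = (b - a)/n = 0.687500

Trapezoidal rule: (h/2)[f(x₀) + 2f(x₁) + 2f(x₂) + ... + f(xₙ)]

x_0 = 1.2500, f(x_0) = 1.953125, coefficient = 1
x_1 = 1.9375, f(x_1) = 7.273193, coefficient = 2
x_2 = 2.6250, f(x_2) = 18.087891, coefficient = 2
x_3 = 3.3125, f(x_3) = 36.346924, coefficient = 2
x_4 = 4.0000, f(x_4) = 64.000000, coefficient = 1

I ≈ (0.687500/2) × 189.369141 = 65.095642
Exact value: 63.389648
Error: 1.705994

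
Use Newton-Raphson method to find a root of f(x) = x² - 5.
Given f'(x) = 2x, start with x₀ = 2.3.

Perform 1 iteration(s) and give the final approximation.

f(x) = x² - 5
f'(x) = 2x
x₀ = 2.3

Newton-Raphson formula: x_{n+1} = x_n - f(x_n)/f'(x_n)

Iteration 1:
  f(2.300000) = 0.290000
  f'(2.300000) = 4.600000
  x_1 = 2.300000 - 0.290000/4.600000 = 2.236957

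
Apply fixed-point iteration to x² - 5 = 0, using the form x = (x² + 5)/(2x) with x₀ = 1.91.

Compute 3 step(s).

Equation: x² - 5 = 0
Fixed-point form: x = (x² + 5)/(2x)
x₀ = 1.91

x_1 = g(1.910000) = 2.263901
x_2 = g(2.263901) = 2.236239
x_3 = g(2.236239) = 2.236068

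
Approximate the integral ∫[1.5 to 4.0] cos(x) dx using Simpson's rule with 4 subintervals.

f(x) = cos(x)
a = 1.5, b = 4.0, n = 4
h = (b - a)/n = 0.625000

Simpson's rule: (h/3)[f(x₀) + 4f(x₁) + 2f(x₂) + ... + f(xₙ)]

x_0 = 1.5000, f(x_0) = 0.070737, coefficient = 1
x_1 = 2.1250, f(x_1) = -0.526266, coefficient = 4
x_2 = 2.7500, f(x_2) = -0.924302, coefficient = 2
x_3 = 3.3750, f(x_3) = -0.972884, coefficient = 4
x_4 = 4.0000, f(x_4) = -0.653644, coefficient = 1

I ≈ (0.625000/3) × -8.428112 = -1.755857
Exact value: -1.754297
Error: 0.001559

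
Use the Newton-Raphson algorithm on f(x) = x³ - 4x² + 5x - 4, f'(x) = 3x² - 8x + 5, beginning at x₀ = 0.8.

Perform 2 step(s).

f(x) = x³ - 4x² + 5x - 4
f'(x) = 3x² - 8x + 5
x₀ = 0.8

Newton-Raphson formula: x_{n+1} = x_n - f(x_n)/f'(x_n)

Iteration 1:
  f(0.800000) = -2.048000
  f'(0.800000) = 0.520000
  x_1 = 0.800000 - (-2.048000)/0.520000 = 4.738462
Iteration 2:
  f(4.738462) = 36.272998
  f'(4.738462) = 34.451361
  x_2 = 4.738462 - 36.272998/34.451361 = 3.685586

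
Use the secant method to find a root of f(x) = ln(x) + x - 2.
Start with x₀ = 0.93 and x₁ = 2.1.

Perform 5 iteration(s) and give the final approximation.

f(x) = ln(x) + x - 2
x₀ = 0.93, x₁ = 2.1

Secant formula: x_{n+1} = x_n - f(x_n)(x_n - x_{n-1})/(f(x_n) - f(x_{n-1}))

Iteration 1:
  f(0.930000) = -1.142571
  f(2.100000) = 0.841937
  x_2 = 2.100000 - 0.841937×(2.100000 - 0.930000)/(0.841937 - (-1.142571))
       = 1.603622
Iteration 2:
  f(2.100000) = 0.841937
  f(1.603622) = 0.075886
  x_3 = 1.603622 - 0.075886×(1.603622 - 2.100000)/(0.075886 - 0.841937)
       = 1.554450
Iteration 3:
  f(1.603622) = 0.075886
  f(1.554450) = -0.004429
  x_4 = 1.554450 - (-0.004429)×(1.554450 - 1.603622)/(-0.004429 - 0.075886)
       = 1.557161
Iteration 4:
  f(1.554450) = -0.004429
  f(1.557161) = 0.000026
  x_5 = 1.557161 - 0.000026×(1.557161 - 1.554450)/(0.000026 - (-0.004429))
       = 1.557146
Iteration 5:
  f(1.557161) = 0.000026
  f(1.557146) = 0.000000
  x_6 = 1.557146 - 0.000000×(1.557146 - 1.557161)/(0.000000 - 0.000026)
       = 1.557146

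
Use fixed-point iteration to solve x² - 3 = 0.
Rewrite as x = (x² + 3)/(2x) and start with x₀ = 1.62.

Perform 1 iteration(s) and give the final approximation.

Equation: x² - 3 = 0
Fixed-point form: x = (x² + 3)/(2x)
x₀ = 1.62

x_1 = g(1.620000) = 1.735926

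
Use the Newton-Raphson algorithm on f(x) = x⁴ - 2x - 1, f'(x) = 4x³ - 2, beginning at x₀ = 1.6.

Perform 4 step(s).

f(x) = x⁴ - 2x - 1
f'(x) = 4x³ - 2
x₀ = 1.6

Newton-Raphson formula: x_{n+1} = x_n - f(x_n)/f'(x_n)

Iteration 1:
  f(1.600000) = 2.353600
  f'(1.600000) = 14.384000
  x_1 = 1.600000 - 2.353600/14.384000 = 1.436374
Iteration 2:
  f(1.436374) = 0.383921
  f'(1.436374) = 9.853930
  x_2 = 1.436374 - 0.383921/9.853930 = 1.397413
Iteration 3:
  f(1.397413) = 0.018454
  f'(1.397413) = 8.915255
  x_3 = 1.397413 - 0.018454/8.915255 = 1.395343
Iteration 4:
  f(1.395343) = 0.000050
  f'(1.395343) = 8.866823
  x_4 = 1.395343 - 0.000050/8.866823 = 1.395337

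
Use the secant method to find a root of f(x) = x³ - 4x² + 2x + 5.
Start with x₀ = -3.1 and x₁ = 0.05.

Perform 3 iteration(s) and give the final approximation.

f(x) = x³ - 4x² + 2x + 5
x₀ = -3.1, x₁ = 0.05

Secant formula: x_{n+1} = x_n - f(x_n)(x_n - x_{n-1})/(f(x_n) - f(x_{n-1}))

Iteration 1:
  f(-3.100000) = -69.431000
  f(0.050000) = 5.090125
  x_2 = 0.050000 - 5.090125×(0.050000 - (-3.100000))/(5.090125 - (-69.431000))
       = -0.165159
Iteration 2:
  f(0.050000) = 5.090125
  f(-0.165159) = 4.556067
  x_3 = -0.165159 - 4.556067×(-0.165159 - 0.050000)/(4.556067 - 5.090125)
       = -2.000687
Iteration 3:
  f(-0.165159) = 4.556067
  f(-2.000687) = -23.020621
  x_4 = -2.000687 - (-23.020621)×(-2.000687 - (-0.165159))/(-23.020621 - 4.556067)
       = -0.468415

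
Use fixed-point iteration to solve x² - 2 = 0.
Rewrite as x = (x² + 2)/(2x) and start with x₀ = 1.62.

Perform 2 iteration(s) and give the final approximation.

Equation: x² - 2 = 0
Fixed-point form: x = (x² + 2)/(2x)
x₀ = 1.62

x_1 = g(1.620000) = 1.427284
x_2 = g(1.427284) = 1.414273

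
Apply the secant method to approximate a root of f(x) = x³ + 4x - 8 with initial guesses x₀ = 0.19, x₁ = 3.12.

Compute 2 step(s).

f(x) = x³ + 4x - 8
x₀ = 0.19, x₁ = 3.12

Secant formula: x_{n+1} = x_n - f(x_n)(x_n - x_{n-1})/(f(x_n) - f(x_{n-1}))

Iteration 1:
  f(0.190000) = -7.233141
  f(3.120000) = 34.851328
  x_2 = 3.120000 - 34.851328×(3.120000 - 0.190000)/(34.851328 - (-7.233141))
       = 0.693585
Iteration 2:
  f(3.120000) = 34.851328
  f(0.693585) = -4.892004
  x_3 = 0.693585 - (-4.892004)×(0.693585 - 3.120000)/(-4.892004 - 34.851328)
       = 0.992252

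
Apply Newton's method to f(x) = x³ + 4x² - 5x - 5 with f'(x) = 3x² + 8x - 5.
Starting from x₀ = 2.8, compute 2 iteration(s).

f(x) = x³ + 4x² - 5x - 5
f'(x) = 3x² + 8x - 5
x₀ = 2.8

Newton-Raphson formula: x_{n+1} = x_n - f(x_n)/f'(x_n)

Iteration 1:
  f(2.800000) = 34.312000
  f'(2.800000) = 40.920000
  x_1 = 2.800000 - 34.312000/40.920000 = 1.961486
Iteration 2:
  f(1.961486) = 8.128950
  f'(1.961486) = 22.234167
  x_2 = 1.961486 - 8.128950/22.234167 = 1.595880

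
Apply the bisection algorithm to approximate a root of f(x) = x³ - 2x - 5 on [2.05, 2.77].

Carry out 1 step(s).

f(x) = x³ - 2x - 5
Initial interval: [2.05, 2.77]

Iteration 1:
  c_1 = (2.050000 + 2.770000)/2 = 2.410000
  f(c_1) = f(2.410000) = 4.177521
  f(a) × f(c) < 0, new interval: [2.050000, 2.410000]

After 1 iteration(s), the approximation is c_1 = 2.410000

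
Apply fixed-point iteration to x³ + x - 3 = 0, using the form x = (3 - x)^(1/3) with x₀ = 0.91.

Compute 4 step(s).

Equation: x³ + x - 3 = 0
Fixed-point form: x = (3 - x)^(1/3)
x₀ = 0.91

x_1 = g(0.910000) = 1.278543
x_2 = g(1.278543) = 1.198483
x_3 = g(1.198483) = 1.216782
x_4 = g(1.216782) = 1.212648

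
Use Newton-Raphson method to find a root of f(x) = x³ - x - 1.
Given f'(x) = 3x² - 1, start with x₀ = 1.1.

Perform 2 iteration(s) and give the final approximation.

f(x) = x³ - x - 1
f'(x) = 3x² - 1
x₀ = 1.1

Newton-Raphson formula: x_{n+1} = x_n - f(x_n)/f'(x_n)

Iteration 1:
  f(1.100000) = -0.769000
  f'(1.100000) = 2.630000
  x_1 = 1.100000 - (-0.769000)/2.630000 = 1.392395
Iteration 2:
  f(1.392395) = 0.307132
  f'(1.392395) = 4.816295
  x_2 = 1.392395 - 0.307132/4.816295 = 1.328626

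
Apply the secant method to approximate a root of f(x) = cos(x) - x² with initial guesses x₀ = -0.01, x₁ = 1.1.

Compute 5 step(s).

f(x) = cos(x) - x²
x₀ = -0.01, x₁ = 1.1

Secant formula: x_{n+1} = x_n - f(x_n)(x_n - x_{n-1})/(f(x_n) - f(x_{n-1}))

Iteration 1:
  f(-0.010000) = 0.999850
  f(1.100000) = -0.756404
  x_2 = 1.100000 - (-0.756404)×(1.100000 - (-0.010000))/(-0.756404 - 0.999850)
       = 0.621932
Iteration 2:
  f(1.100000) = -0.756404
  f(0.621932) = 0.425954
  x_3 = 0.621932 - 0.425954×(0.621932 - 1.100000)/(0.425954 - (-0.756404))
       = 0.794160
Iteration 3:
  f(0.621932) = 0.425954
  f(0.794160) = 0.070194
  x_4 = 0.794160 - 0.070194×(0.794160 - 0.621932)/(0.070194 - 0.425954)
       = 0.828142
Iteration 4:
  f(0.794160) = 0.070194
  f(0.828142) = -0.009573
  x_5 = 0.828142 - (-0.009573)×(0.828142 - 0.794160)/(-0.009573 - 0.070194)
       = 0.824064
Iteration 5:
  f(0.828142) = -0.009573
  f(0.824064) = 0.000164
  x_6 = 0.824064 - 0.000164×(0.824064 - 0.828142)/(0.000164 - (-0.009573))
       = 0.824132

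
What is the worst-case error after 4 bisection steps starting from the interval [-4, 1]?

Bisection error bound: |error| ≤ (b-a)/2^n
|error| ≤ (1 - (-4))/2^4 = 5/2^4
|error| ≤ 0.3125000000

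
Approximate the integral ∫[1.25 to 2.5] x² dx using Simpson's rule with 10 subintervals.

f(x) = x²
a = 1.25, b = 2.5, n = 10
h = (b - a)/n = 0.125000

Simpson's rule: (h/3)[f(x₀) + 4f(x₁) + 2f(x₂) + ... + f(xₙ)]

x_0 = 1.2500, f(x_0) = 1.562500, coefficient = 1
x_1 = 1.3750, f(x_1) = 1.890625, coefficient = 4
x_2 = 1.5000, f(x_2) = 2.250000, coefficient = 2
x_3 = 1.6250, f(x_3) = 2.640625, coefficient = 4
x_4 = 1.7500, f(x_4) = 3.062500, coefficient = 2
x_5 = 1.8750, f(x_5) = 3.515625, coefficient = 4
x_6 = 2.0000, f(x_6) = 4.000000, coefficient = 2
x_7 = 2.1250, f(x_7) = 4.515625, coefficient = 4
x_8 = 2.2500, f(x_8) = 5.062500, coefficient = 2
x_9 = 2.3750, f(x_9) = 5.640625, coefficient = 4
x_10 = 2.5000, f(x_10) = 6.250000, coefficient = 1

I ≈ (0.125000/3) × 109.375000 = 4.557292
Exact value: 4.557292
Error: 0.000000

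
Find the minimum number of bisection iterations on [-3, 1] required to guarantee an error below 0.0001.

We need (b-a)/2^n ≤ 0.0001
(1 - (-3))/2^n ≤ 0.0001
4/2^n ≤ 0.0001
2^n ≥ 40000
n ≥ log₂(40000) = 15.29
n ≥ 16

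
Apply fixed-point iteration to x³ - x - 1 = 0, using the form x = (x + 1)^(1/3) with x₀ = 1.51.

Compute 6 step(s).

Equation: x³ - x - 1 = 0
Fixed-point form: x = (x + 1)^(1/3)
x₀ = 1.51

x_1 = g(1.510000) = 1.359016
x_2 = g(1.359016) = 1.331201
x_3 = g(1.331201) = 1.325948
x_4 = g(1.325948) = 1.324952
x_5 = g(1.324952) = 1.324762
x_6 = g(1.324762) = 1.324726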